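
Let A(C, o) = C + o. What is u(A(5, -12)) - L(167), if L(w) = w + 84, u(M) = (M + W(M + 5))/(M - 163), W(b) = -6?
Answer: -42657/170 ≈ -250.92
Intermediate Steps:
u(M) = (-6 + M)/(-163 + M) (u(M) = (M - 6)/(M - 163) = (-6 + M)/(-163 + M))
L(w) = 84 + w
u(A(5, -12)) - L(167) = (-6 + (5 - 12))/(-163 + (5 - 12)) - (84 + 167) = (-6 - 7)/(-163 - 7) - 1*251 = -13/(-170) - 251 = -1/170*(-13) - 251 = 13/170 - 251 = -42657/170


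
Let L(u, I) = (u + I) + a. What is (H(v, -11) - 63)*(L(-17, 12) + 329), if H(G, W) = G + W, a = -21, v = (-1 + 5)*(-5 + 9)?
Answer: -17574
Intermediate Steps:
v = 16 (v = 4*4 = 16)
L(u, I) = -21 + I + u (L(u, I) = (u + I) - 21 = (I + u) - 21 = -21 + I + u)
(H(v, -11) - 63)*(L(-17, 12) + 329) = ((16 - 11) - 63)*((-21 + 12 - 17) + 329) = (5 - 63)*(-26 + 329) = -58*303 = -17574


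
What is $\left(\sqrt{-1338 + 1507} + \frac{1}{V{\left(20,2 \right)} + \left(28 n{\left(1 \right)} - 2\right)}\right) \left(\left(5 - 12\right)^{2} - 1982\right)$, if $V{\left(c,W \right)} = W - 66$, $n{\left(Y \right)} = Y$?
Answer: $- \frac{952969}{38} \approx -25078.0$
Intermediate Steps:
$V{\left(c,W \right)} = -66 + W$
$\left(\sqrt{-1338 + 1507} + \frac{1}{V{\left(20,2 \right)} + \left(28 n{\left(1 \right)} - 2\right)}\right) \left(\left(5 - 12\right)^{2} - 1982\right) = \left(\sqrt{-1338 + 1507} + \frac{1}{\left(-66 + 2\right) + \left(28 \cdot 1 - 2\right)}\right) \left(\left(5 - 12\right)^{2} - 1982\right) = \left(\sqrt{169} + \frac{1}{-64 + \left(28 - 2\right)}\right) \left(\left(-7\right)^{2} - 1982\right) = \left(13 + \frac{1}{-64 + 26}\right) \left(49 - 1982\right) = \left(13 + \frac{1}{-38}\right) \left(-1933\right) = \left(13 - \frac{1}{38}\right) \left(-1933\right) = \frac{493}{38} \left(-1933\right) = - \frac{952969}{38}$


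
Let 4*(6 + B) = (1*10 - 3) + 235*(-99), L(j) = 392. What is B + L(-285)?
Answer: -10857/2 ≈ -5428.5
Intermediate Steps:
B = -11641/2 (B = -6 + ((1*10 - 3) + 235*(-99))/4 = -6 + ((10 - 3) - 23265)/4 = -6 + (7 - 23265)/4 = -6 + (1/4)*(-23258) = -6 - 11629/2 = -11641/2 ≈ -5820.5)
B + L(-285) = -11641/2 + 392 = -10857/2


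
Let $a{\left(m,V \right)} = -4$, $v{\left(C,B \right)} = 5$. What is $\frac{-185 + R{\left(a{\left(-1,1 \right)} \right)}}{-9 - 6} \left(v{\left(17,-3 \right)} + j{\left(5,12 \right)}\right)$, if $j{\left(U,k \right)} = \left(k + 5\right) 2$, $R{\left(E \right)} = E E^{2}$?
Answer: $\frac{3237}{5} \approx 647.4$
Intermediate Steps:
$R{\left(E \right)} = E^{3}$
$j{\left(U,k \right)} = 10 + 2 k$ ($j{\left(U,k \right)} = \left(5 + k\right) 2 = 10 + 2 k$)
$\frac{-185 + R{\left(a{\left(-1,1 \right)} \right)}}{-9 - 6} \left(v{\left(17,-3 \right)} + j{\left(5,12 \right)}\right) = \frac{-185 + \left(-4\right)^{3}}{-9 - 6} \left(5 + \left(10 + 2 \cdot 12\right)\right) = \frac{-185 - 64}{-15} \left(5 + \left(10 + 24\right)\right) = \left(-249\right) \left(- \frac{1}{15}\right) \left(5 + 34\right) = \frac{83}{5} \cdot 39 = \frac{3237}{5}$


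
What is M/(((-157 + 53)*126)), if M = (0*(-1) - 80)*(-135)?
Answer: -75/91 ≈ -0.82418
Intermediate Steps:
M = 10800 (M = (0 - 80)*(-135) = -80*(-135) = 10800)
M/(((-157 + 53)*126)) = 10800/(((-157 + 53)*126)) = 10800/((-104*126)) = 10800/(-13104) = 10800*(-1/13104) = -75/91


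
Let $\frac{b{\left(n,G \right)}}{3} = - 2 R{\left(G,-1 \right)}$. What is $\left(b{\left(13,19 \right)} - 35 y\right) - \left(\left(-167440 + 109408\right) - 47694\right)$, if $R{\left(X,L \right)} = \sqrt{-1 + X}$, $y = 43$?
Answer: $104221 - 18 \sqrt{2} \approx 1.042 \cdot 10^{5}$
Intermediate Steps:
$b{\left(n,G \right)} = - 6 \sqrt{-1 + G}$ ($b{\left(n,G \right)} = 3 \left(- 2 \sqrt{-1 + G}\right) = - 6 \sqrt{-1 + G}$)
$\left(b{\left(13,19 \right)} - 35 y\right) - \left(\left(-167440 + 109408\right) - 47694\right) = \left(- 6 \sqrt{-1 + 19} - 1505\right) - \left(\left(-167440 + 109408\right) - 47694\right) = \left(- 6 \sqrt{18} - 1505\right) - \left(-58032 - 47694\right) = \left(- 6 \cdot 3 \sqrt{2} - 1505\right) - -105726 = \left(- 18 \sqrt{2} - 1505\right) + 105726 = \left(-1505 - 18 \sqrt{2}\right) + 105726 = 104221 - 18 \sqrt{2}$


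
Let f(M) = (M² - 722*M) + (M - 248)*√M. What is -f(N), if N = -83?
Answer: -66815 + 331*I*√83 ≈ -66815.0 + 3015.6*I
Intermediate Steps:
f(M) = M² - 722*M + √M*(-248 + M) (f(M) = (M² - 722*M) + (-248 + M)*√M = (M² - 722*M) + √M*(-248 + M) = M² - 722*M + √M*(-248 + M))
-f(N) = -((-83)² + (-83)^(3/2) - 722*(-83) - 248*I*√83) = -(6889 - 83*I*√83 + 59926 - 248*I*√83) = -(66815 - 331*I*√83) = -66815 + 331*I*√83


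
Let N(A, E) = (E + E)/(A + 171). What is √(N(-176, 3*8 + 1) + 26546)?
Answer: 2*√6634 ≈ 162.90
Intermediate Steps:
N(A, E) = 2*E/(171 + A) (N(A, E) = (2*E)/(171 + A) = 2*E/(171 + A))
√(N(-176, 3*8 + 1) + 26546) = √(2*(3*8 + 1)/(171 - 176) + 26546) = √(2*(24 + 1)/(-5) + 26546) = √(2*25*(-⅕) + 26546) = √(-10 + 26546) = √26536 = 2*√6634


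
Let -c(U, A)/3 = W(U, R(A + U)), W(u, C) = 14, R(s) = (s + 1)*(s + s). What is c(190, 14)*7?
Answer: -294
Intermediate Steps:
R(s) = 2*s*(1 + s) (R(s) = (1 + s)*(2*s) = 2*s*(1 + s))
c(U, A) = -42 (c(U, A) = -3*14 = -42)
c(190, 14)*7 = -42*7 = -294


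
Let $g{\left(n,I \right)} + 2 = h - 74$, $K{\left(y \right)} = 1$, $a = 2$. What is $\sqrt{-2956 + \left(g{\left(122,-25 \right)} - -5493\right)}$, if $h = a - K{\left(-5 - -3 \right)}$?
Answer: $\sqrt{2462} \approx 49.619$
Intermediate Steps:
$h = 1$ ($h = 2 - 1 = 1$)
$g{\left(n,I \right)} = -75$ ($g{\left(n,I \right)} = -2 + \left(1 - 74\right) = -2 - 73 = -75$)
$\sqrt{-2956 + \left(g{\left(122,-25 \right)} - -5493\right)} = \sqrt{-2956 - -5418} = \sqrt{-2956 + \left(-75 + 5493\right)} = \sqrt{-2956 + 5418} = \sqrt{2462}$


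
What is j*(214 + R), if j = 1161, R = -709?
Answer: -574695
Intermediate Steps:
j*(214 + R) = 1161*(214 - 709) = 1161*(-495) = -574695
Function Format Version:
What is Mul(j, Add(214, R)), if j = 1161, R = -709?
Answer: -574695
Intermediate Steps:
Mul(j, Add(214, R)) = Mul(1161, Add(214, -709)) = Mul(1161, -495) = -574695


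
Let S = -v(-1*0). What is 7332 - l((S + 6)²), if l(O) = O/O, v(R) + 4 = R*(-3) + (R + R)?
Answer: 7331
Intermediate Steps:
v(R) = -4 - R (v(R) = -4 + (R*(-3) + (R + R)) = -4 + (-3*R + 2*R) = -4 - R)
S = 4 (S = -(-4 - (-1)*0) = -(-4 - 1*0) = -(-4 + 0) = -1*(-4) = 4)
l(O) = 1
7332 - l((S + 6)²) = 7332 - 1*1 = 7332 - 1 = 7331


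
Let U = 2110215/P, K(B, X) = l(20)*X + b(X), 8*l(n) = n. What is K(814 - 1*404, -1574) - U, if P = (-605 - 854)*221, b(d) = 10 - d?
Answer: -755943874/322439 ≈ -2344.5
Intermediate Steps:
l(n) = n/8
P = -322439 (P = -1459*221 = -322439)
K(B, X) = 10 + 3*X/2 (K(B, X) = ((1/8)*20)*X + (10 - X) = 5*X/2 + (10 - X) = 10 + 3*X/2)
U = -2110215/322439 (U = 2110215/(-322439) = 2110215*(-1/322439) = -2110215/322439 ≈ -6.5445)
K(814 - 1*404, -1574) - U = (10 + (3/2)*(-1574)) - 1*(-2110215/322439) = (10 - 2361) + 2110215/322439 = -2351 + 2110215/322439 = -755943874/322439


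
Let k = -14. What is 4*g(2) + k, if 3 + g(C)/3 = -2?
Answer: -74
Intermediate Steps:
g(C) = -15 (g(C) = -9 + 3*(-2) = -9 - 6 = -15)
4*g(2) + k = 4*(-15) - 14 = -60 - 14 = -74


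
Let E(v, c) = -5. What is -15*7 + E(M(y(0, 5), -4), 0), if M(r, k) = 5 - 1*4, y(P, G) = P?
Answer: -110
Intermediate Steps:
M(r, k) = 1 (M(r, k) = 5 - 4 = 1)
-15*7 + E(M(y(0, 5), -4), 0) = -15*7 - 5 = -105 - 5 = -110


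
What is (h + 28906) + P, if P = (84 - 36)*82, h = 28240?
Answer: 61082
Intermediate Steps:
P = 3936 (P = 48*82 = 3936)
(h + 28906) + P = (28240 + 28906) + 3936 = 57146 + 3936 = 61082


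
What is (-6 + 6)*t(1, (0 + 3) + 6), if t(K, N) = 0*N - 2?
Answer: 0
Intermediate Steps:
t(K, N) = -2 (t(K, N) = 0 - 2 = -2)
(-6 + 6)*t(1, (0 + 3) + 6) = (-6 + 6)*(-2) = 0*(-2) = 0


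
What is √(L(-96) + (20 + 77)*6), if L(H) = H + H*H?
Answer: 21*√22 ≈ 98.499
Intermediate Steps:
L(H) = H + H²
√(L(-96) + (20 + 77)*6) = √(-96*(1 - 96) + (20 + 77)*6) = √(-96*(-95) + 97*6) = √(9120 + 582) = √9702 = 21*√22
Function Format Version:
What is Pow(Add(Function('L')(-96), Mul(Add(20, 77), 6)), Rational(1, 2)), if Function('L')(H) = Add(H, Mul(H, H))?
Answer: Mul(21, Pow(22, Rational(1, 2))) ≈ 98.499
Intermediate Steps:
Function('L')(H) = Add(H, Pow(H, 2))
Pow(Add(Function('L')(-96), Mul(Add(20, 77), 6)), Rational(1, 2)) = Pow(Add(Mul(-96, Add(1, -96)), Mul(Add(20, 77), 6)), Rational(1, 2)) = Pow(Add(Mul(-96, -95), Mul(97, 6)), Rational(1, 2)) = Pow(Add(9120, 582), Rational(1, 2)) = Pow(9702, Rational(1, 2)) = Mul(21, Pow(22, Rational(1, 2)))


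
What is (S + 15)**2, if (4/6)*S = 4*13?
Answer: 8649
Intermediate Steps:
S = 78 (S = 3*(4*13)/2 = (3/2)*52 = 78)
(S + 15)**2 = (78 + 15)**2 = 93**2 = 8649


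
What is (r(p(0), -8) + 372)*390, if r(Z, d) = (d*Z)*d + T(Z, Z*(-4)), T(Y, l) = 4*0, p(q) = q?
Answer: 145080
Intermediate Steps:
T(Y, l) = 0
r(Z, d) = Z*d**2 (r(Z, d) = (d*Z)*d + 0 = (Z*d)*d + 0 = Z*d**2 + 0 = Z*d**2)
(r(p(0), -8) + 372)*390 = (0*(-8)**2 + 372)*390 = (0*64 + 372)*390 = (0 + 372)*390 = 372*390 = 145080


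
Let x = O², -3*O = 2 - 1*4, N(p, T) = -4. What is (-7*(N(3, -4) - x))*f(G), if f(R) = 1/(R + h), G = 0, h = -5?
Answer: -56/9 ≈ -6.2222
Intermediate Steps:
O = ⅔ (O = -(2 - 1*4)/3 = -(2 - 4)/3 = -⅓*(-2) = ⅔ ≈ 0.66667)
f(R) = 1/(-5 + R) (f(R) = 1/(R - 5) = 1/(-5 + R))
x = 4/9 (x = (⅔)² = 4/9 ≈ 0.44444)
(-7*(N(3, -4) - x))*f(G) = (-7*(-4 - 1*4/9))/(-5 + 0) = -7*(-4 - 4/9)/(-5) = -7*(-40/9)*(-⅕) = (280/9)*(-⅕) = -56/9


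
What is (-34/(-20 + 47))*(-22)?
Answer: 748/27 ≈ 27.704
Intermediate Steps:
(-34/(-20 + 47))*(-22) = (-34/27)*(-22) = ((1/27)*(-34))*(-22) = -34/27*(-22) = 748/27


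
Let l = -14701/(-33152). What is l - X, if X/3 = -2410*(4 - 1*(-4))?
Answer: 1917526381/33152 ≈ 57840.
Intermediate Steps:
X = -57840 (X = 3*(-2410*(4 - 1*(-4))) = 3*(-2410*(4 + 4)) = 3*(-2410*8) = 3*(-19280) = -57840)
l = 14701/33152 (l = -14701*(-1/33152) = 14701/33152 ≈ 0.44344)
l - X = 14701/33152 - 1*(-57840) = 14701/33152 + 57840 = 1917526381/33152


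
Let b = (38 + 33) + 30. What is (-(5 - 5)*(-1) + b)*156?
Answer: 15756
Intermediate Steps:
b = 101 (b = 71 + 30 = 101)
(-(5 - 5)*(-1) + b)*156 = (-(5 - 5)*(-1) + 101)*156 = (-0*(-1) + 101)*156 = (-1*0 + 101)*156 = (0 + 101)*156 = 101*156 = 15756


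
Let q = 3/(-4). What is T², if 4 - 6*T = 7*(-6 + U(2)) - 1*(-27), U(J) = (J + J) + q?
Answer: 25/64 ≈ 0.39063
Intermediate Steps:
q = -¾ (q = 3*(-¼) = -¾ ≈ -0.75000)
U(J) = -¾ + 2*J (U(J) = (J + J) - ¾ = 2*J - ¾ = -¾ + 2*J)
T = -5/8 (T = ⅔ - (7*(-6 + (-¾ + 2*2)) - 1*(-27))/6 = ⅔ - (7*(-6 + (-¾ + 4)) + 27)/6 = ⅔ - (7*(-6 + 13/4) + 27)/6 = ⅔ - (7*(-11/4) + 27)/6 = ⅔ - (-77/4 + 27)/6 = ⅔ - ⅙*31/4 = ⅔ - 31/24 = -5/8 ≈ -0.62500)
T² = (-5/8)² = 25/64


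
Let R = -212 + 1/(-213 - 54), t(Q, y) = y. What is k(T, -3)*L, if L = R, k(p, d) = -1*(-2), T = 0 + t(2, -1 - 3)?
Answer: -113210/267 ≈ -424.01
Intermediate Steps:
T = -4 (T = 0 + (-1 - 3) = 0 - 4 = -4)
R = -56605/267 (R = -212 + 1/(-267) = -212 - 1/267 = -56605/267 ≈ -212.00)
k(p, d) = 2
L = -56605/267 ≈ -212.00
k(T, -3)*L = 2*(-56605/267) = -113210/267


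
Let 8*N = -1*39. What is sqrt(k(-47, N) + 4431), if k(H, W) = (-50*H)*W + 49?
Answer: I*sqrt(27905)/2 ≈ 83.524*I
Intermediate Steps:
N = -39/8 (N = (-1*39)/8 = (1/8)*(-39) = -39/8 ≈ -4.8750)
k(H, W) = 49 - 50*H*W (k(H, W) = -50*H*W + 49 = 49 - 50*H*W)
sqrt(k(-47, N) + 4431) = sqrt((49 - 50*(-47)*(-39/8)) + 4431) = sqrt((49 - 45825/4) + 4431) = sqrt(-45629/4 + 4431) = sqrt(-27905/4) = I*sqrt(27905)/2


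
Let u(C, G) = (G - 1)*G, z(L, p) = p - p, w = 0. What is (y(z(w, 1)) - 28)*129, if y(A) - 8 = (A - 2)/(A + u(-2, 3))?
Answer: -2623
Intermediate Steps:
z(L, p) = 0
u(C, G) = G*(-1 + G) (u(C, G) = (-1 + G)*G = G*(-1 + G))
y(A) = 8 + (-2 + A)/(6 + A) (y(A) = 8 + (A - 2)/(A + 3*(-1 + 3)) = 8 + (-2 + A)/(A + 3*2) = 8 + (-2 + A)/(A + 6) = 8 + (-2 + A)/(6 + A))
(y(z(w, 1)) - 28)*129 = ((46 + 9*0)/(6 + 0) - 28)*129 = ((46 + 0)/6 - 28)*129 = ((1/6)*46 - 28)*129 = (23/3 - 28)*129 = -61/3*129 = -2623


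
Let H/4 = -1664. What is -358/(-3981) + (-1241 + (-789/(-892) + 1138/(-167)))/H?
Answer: 1094419991989/3947178952704 ≈ 0.27727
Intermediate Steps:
H = -6656 (H = 4*(-1664) = -6656)
-358/(-3981) + (-1241 + (-789/(-892) + 1138/(-167)))/H = -358/(-3981) + (-1241 + (-789/(-892) + 1138/(-167)))/(-6656) = -358*(-1/3981) + (-1241 + (-789*(-1/892) + 1138*(-1/167)))*(-1/6656) = 358/3981 + (-1241 + (789/892 - 1138/167))*(-1/6656) = 358/3981 + (-1241 - 883333/148964)*(-1/6656) = 358/3981 - 185747657/148964*(-1/6656) = 358/3981 + 185747657/991504384 = 1094419991989/3947178952704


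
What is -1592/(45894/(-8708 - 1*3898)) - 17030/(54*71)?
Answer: 6346835029/14663133 ≈ 432.84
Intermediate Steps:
-1592/(45894/(-8708 - 1*3898)) - 17030/(54*71) = -1592/(45894/(-8708 - 3898)) - 17030/3834 = -1592/(45894/(-12606)) - 17030*1/3834 = -1592/(45894*(-1/12606)) - 8515/1917 = -1592/(-7649/2101) - 8515/1917 = -1592*(-2101/7649) - 8515/1917 = 3344792/7649 - 8515/1917 = 6346835029/14663133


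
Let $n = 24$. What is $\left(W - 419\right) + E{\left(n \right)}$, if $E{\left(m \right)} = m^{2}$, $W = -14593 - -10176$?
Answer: $-4260$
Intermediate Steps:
$W = -4417$ ($W = -14593 + 10176 = -4417$)
$\left(W - 419\right) + E{\left(n \right)} = \left(-4417 - 419\right) + 24^{2} = -4836 + 576 = -4260$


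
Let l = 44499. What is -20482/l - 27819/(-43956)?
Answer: 162391/940836 ≈ 0.17260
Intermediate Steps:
-20482/l - 27819/(-43956) = -20482/44499 - 27819/(-43956) = -20482*1/44499 - 27819*(-1/43956) = -2926/6357 + 281/444 = 162391/940836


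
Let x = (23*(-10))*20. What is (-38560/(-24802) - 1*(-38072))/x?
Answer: -59018769/7130575 ≈ -8.2769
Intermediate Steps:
x = -4600 (x = -230*20 = -4600)
(-38560/(-24802) - 1*(-38072))/x = (-38560/(-24802) - 1*(-38072))/(-4600) = (-38560*(-1/24802) + 38072)*(-1/4600) = (19280/12401 + 38072)*(-1/4600) = (472150152/12401)*(-1/4600) = -59018769/7130575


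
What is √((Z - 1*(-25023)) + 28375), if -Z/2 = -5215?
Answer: 18*√197 ≈ 252.64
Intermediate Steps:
Z = 10430 (Z = -2*(-5215) = 10430)
√((Z - 1*(-25023)) + 28375) = √((10430 - 1*(-25023)) + 28375) = √((10430 + 25023) + 28375) = √(35453 + 28375) = √63828 = 18*√197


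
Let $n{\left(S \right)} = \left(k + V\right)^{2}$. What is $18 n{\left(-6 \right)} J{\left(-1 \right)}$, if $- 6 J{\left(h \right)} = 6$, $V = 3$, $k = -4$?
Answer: $-18$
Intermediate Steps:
$J{\left(h \right)} = -1$ ($J{\left(h \right)} = \left(- \frac{1}{6}\right) 6 = -1$)
$n{\left(S \right)} = 1$ ($n{\left(S \right)} = \left(-4 + 3\right)^{2} = \left(-1\right)^{2} = 1$)
$18 n{\left(-6 \right)} J{\left(-1 \right)} = 18 \cdot 1 \left(-1\right) = 18 \left(-1\right) = -18$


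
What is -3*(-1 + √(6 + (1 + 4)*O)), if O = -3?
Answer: 3 - 9*I ≈ 3.0 - 9.0*I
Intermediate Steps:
-3*(-1 + √(6 + (1 + 4)*O)) = -3*(-1 + √(6 + (1 + 4)*(-3))) = -3*(-1 + √(6 + 5*(-3))) = -3*(-1 + √(6 - 15)) = -3*(-1 + √(-9)) = -3*(-1 + 3*I) = 3 - 9*I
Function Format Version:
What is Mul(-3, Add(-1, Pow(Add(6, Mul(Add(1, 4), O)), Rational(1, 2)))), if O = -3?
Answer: Add(3, Mul(-9, I)) ≈ Add(3.0000, Mul(-9.0000, I))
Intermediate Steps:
Mul(-3, Add(-1, Pow(Add(6, Mul(Add(1, 4), O)), Rational(1, 2)))) = Mul(-3, Add(-1, Pow(Add(6, Mul(Add(1, 4), -3)), Rational(1, 2)))) = Mul(-3, Add(-1, Pow(Add(6, Mul(5, -3)), Rational(1, 2)))) = Mul(-3, Add(-1, Pow(Add(6, -15), Rational(1, 2)))) = Mul(-3, Add(-1, Pow(-9, Rational(1, 2)))) = Mul(-3, Add(-1, Mul(3, I))) = Add(3, Mul(-9, I))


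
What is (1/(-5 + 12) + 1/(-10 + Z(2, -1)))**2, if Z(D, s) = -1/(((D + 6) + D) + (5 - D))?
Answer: 1600/840889 ≈ 0.0019027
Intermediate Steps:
Z(D, s) = -1/(11 + D) (Z(D, s) = -1/(((6 + D) + D) + (5 - D)) = -1/((6 + 2*D) + (5 - D)) = -1/(11 + D))
(1/(-5 + 12) + 1/(-10 + Z(2, -1)))**2 = (1/(-5 + 12) + 1/(-10 - 1/(11 + 2)))**2 = (1/7 + 1/(-10 - 1/13))**2 = (1/7 + 1/(-131/13))**2 = (1/7 - 13/131)**2 = (40/917)**2 = 1600/840889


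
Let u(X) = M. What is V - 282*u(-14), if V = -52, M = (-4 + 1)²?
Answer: -2590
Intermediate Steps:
M = 9 (M = (-3)² = 9)
u(X) = 9
V - 282*u(-14) = -52 - 282*9 = -52 - 2538 = -2590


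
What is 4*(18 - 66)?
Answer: -192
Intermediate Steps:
4*(18 - 66) = 4*(-48) = -192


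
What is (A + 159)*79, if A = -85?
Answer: 5846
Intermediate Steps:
(A + 159)*79 = (-85 + 159)*79 = 74*79 = 5846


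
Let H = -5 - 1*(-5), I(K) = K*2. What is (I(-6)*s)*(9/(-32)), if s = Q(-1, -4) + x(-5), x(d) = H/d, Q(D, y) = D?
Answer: -27/8 ≈ -3.3750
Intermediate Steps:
I(K) = 2*K
H = 0 (H = -5 + 5 = 0)
x(d) = 0 (x(d) = 0/d = 0)
s = -1 (s = -1 + 0 = -1)
(I(-6)*s)*(9/(-32)) = ((2*(-6))*(-1))*(9/(-32)) = (-12*(-1))*(9*(-1/32)) = 12*(-9/32) = -27/8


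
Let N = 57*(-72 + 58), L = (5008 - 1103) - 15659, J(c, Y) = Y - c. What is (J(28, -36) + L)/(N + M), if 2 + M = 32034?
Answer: -5909/15617 ≈ -0.37837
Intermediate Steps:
L = -11754 (L = 3905 - 15659 = -11754)
M = 32032 (M = -2 + 32034 = 32032)
N = -798 (N = 57*(-14) = -798)
(J(28, -36) + L)/(N + M) = ((-36 - 1*28) - 11754)/(-798 + 32032) = ((-36 - 28) - 11754)/31234 = (-64 - 11754)*(1/31234) = -11818*1/31234 = -5909/15617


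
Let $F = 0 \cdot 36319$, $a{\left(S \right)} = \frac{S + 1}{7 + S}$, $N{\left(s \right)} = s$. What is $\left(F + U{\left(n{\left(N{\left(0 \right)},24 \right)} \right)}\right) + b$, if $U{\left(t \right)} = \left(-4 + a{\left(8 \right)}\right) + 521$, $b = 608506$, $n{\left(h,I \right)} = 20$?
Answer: $\frac{3045118}{5} \approx 6.0902 \cdot 10^{5}$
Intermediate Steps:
$a{\left(S \right)} = \frac{1 + S}{7 + S}$
$F = 0$
$U{\left(t \right)} = \frac{2588}{5}$ ($U{\left(t \right)} = \left(-4 + \frac{1 + 8}{7 + 8}\right) + 521 = \left(-4 + \frac{1}{15} \cdot 9\right) + 521 = \left(-4 + \frac{3}{5}\right) + 521 = - \frac{17}{5} + 521 = \frac{2588}{5}$)
$\left(F + U{\left(n{\left(N{\left(0 \right)},24 \right)} \right)}\right) + b = \left(0 + \frac{2588}{5}\right) + 608506 = \frac{2588}{5} + 608506 = \frac{3045118}{5}$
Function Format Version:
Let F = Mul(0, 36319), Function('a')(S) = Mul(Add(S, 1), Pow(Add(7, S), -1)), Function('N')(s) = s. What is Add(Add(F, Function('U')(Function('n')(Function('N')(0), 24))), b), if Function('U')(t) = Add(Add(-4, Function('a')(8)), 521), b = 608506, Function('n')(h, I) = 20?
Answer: Rational(3045118, 5) ≈ 6.0902e+5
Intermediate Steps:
Function('a')(S) = Mul(Pow(Add(7, S), -1), Add(1, S)) (Function('a')(S) = Mul(Add(1, S), Pow(Add(7, S), -1)) = Mul(Pow(Add(7, S), -1), Add(1, S)))
F = 0
Function('U')(t) = Rational(2588, 5) (Function('U')(t) = Add(Add(-4, Mul(Pow(Add(7, 8), -1), Add(1, 8))), 521) = Add(Add(-4, Mul(Pow(15, -1), 9)), 521) = Add(Add(-4, Mul(Rational(1, 15), 9)), 521) = Add(Add(-4, Rational(3, 5)), 521) = Add(Rational(-17, 5), 521) = Rational(2588, 5))
Add(Add(F, Function('U')(Function('n')(Function('N')(0), 24))), b) = Add(Add(0, Rational(2588, 5)), 608506) = Add(Rational(2588, 5), 608506) = Rational(3045118, 5)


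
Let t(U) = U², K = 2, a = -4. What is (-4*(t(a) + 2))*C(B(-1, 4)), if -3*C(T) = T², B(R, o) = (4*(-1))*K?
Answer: 1536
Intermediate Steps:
B(R, o) = -8 (B(R, o) = (4*(-1))*2 = -4*2 = -8)
C(T) = -T²/3
(-4*(t(a) + 2))*C(B(-1, 4)) = (-4*((-4)² + 2))*(-⅓*(-8)²) = (-4*(16 + 2))*(-⅓*64) = -4*18*(-64/3) = -72*(-64/3) = 1536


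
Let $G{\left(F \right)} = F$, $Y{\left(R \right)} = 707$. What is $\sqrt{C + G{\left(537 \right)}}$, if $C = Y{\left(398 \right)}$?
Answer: $2 \sqrt{311} \approx 35.27$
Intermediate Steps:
$C = 707$
$\sqrt{C + G{\left(537 \right)}} = \sqrt{707 + 537} = \sqrt{1244} = 2 \sqrt{311}$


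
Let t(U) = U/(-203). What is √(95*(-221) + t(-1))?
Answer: 4*I*√54073922/203 ≈ 144.9*I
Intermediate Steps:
t(U) = -U/203 (t(U) = U*(-1/203) = -U/203)
√(95*(-221) + t(-1)) = √(95*(-221) - 1/203*(-1)) = √(-20995 + 1/203) = √(-4261984/203) = 4*I*√54073922/203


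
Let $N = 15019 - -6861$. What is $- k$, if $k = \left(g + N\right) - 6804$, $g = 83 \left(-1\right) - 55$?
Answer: $-14938$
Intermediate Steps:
$N = 21880$ ($N = 15019 + 6861 = 21880$)
$g = -138$ ($g = -83 - 55 = -138$)
$k = 14938$ ($k = \left(-138 + 21880\right) - 6804 = 21742 - 6804 = 14938$)
$- k = \left(-1\right) 14938 = -14938$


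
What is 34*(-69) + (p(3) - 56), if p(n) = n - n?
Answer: -2402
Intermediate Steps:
p(n) = 0
34*(-69) + (p(3) - 56) = 34*(-69) + (0 - 56) = -2346 - 56 = -2402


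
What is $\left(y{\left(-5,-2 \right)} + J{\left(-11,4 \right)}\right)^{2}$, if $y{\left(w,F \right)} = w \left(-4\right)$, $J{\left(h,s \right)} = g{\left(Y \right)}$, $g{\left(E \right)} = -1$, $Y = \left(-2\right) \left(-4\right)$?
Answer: $361$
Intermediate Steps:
$Y = 8$
$J{\left(h,s \right)} = -1$
$y{\left(w,F \right)} = - 4 w$
$\left(y{\left(-5,-2 \right)} + J{\left(-11,4 \right)}\right)^{2} = \left(\left(-4\right) \left(-5\right) - 1\right)^{2} = \left(20 - 1\right)^{2} = 19^{2} = 361$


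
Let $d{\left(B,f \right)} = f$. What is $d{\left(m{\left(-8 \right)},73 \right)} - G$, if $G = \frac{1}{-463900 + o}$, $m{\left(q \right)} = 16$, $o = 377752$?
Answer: $\frac{6288805}{86148} \approx 73.0$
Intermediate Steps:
$G = - \frac{1}{86148}$ ($G = \frac{1}{-463900 + 377752} = \frac{1}{-86148} = - \frac{1}{86148} \approx -1.1608 \cdot 10^{-5}$)
$d{\left(m{\left(-8 \right)},73 \right)} - G = 73 - - \frac{1}{86148} = 73 + \frac{1}{86148} = \frac{6288805}{86148}$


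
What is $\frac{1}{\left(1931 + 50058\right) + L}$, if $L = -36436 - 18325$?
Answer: $- \frac{1}{2772} \approx -0.00036075$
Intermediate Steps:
$L = -54761$ ($L = -36436 - 18325 = -54761$)
$\frac{1}{\left(1931 + 50058\right) + L} = \frac{1}{\left(1931 + 50058\right) - 54761} = \frac{1}{51989 - 54761} = \frac{1}{-2772} = - \frac{1}{2772}$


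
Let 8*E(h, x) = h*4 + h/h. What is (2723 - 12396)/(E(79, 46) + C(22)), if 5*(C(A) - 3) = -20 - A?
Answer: -386920/1369 ≈ -282.63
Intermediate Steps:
E(h, x) = ⅛ + h/2 (E(h, x) = (h*4 + h/h)/8 = (4*h + 1)/8 = (1 + 4*h)/8 = ⅛ + h/2)
C(A) = -1 - A/5 (C(A) = 3 + (-20 - A)/5 = 3 + (-4 - A/5) = -1 - A/5)
(2723 - 12396)/(E(79, 46) + C(22)) = (2723 - 12396)/((⅛ + (½)*79) + (-1 - ⅕*22)) = -9673/((⅛ + 79/2) + (-1 - 22/5)) = -9673/(317/8 - 27/5) = -9673/1369/40 = -9673*40/1369 = -386920/1369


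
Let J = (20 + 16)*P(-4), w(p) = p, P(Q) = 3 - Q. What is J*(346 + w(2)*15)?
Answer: 94752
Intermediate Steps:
J = 252 (J = (20 + 16)*(3 - 1*(-4)) = 36*(3 + 4) = 36*7 = 252)
J*(346 + w(2)*15) = 252*(346 + 2*15) = 252*(346 + 30) = 252*376 = 94752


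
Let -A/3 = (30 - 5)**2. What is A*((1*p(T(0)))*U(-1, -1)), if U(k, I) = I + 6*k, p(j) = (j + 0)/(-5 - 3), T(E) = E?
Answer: 0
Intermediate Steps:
A = -1875 (A = -3*(30 - 5)**2 = -3*25**2 = -3*625 = -1875)
p(j) = -j/8 (p(j) = j/(-8) = j*(-1/8) = -j/8)
A*((1*p(T(0)))*U(-1, -1)) = -1875*1*(-1/8*0)*(-1 + 6*(-1)) = -1875*1*0*(-1 - 6) = -0*(-7) = -1875*0 = 0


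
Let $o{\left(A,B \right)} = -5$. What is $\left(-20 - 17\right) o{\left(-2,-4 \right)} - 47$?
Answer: $138$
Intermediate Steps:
$\left(-20 - 17\right) o{\left(-2,-4 \right)} - 47 = \left(-20 - 17\right) \left(-5\right) - 47 = \left(-37\right) \left(-5\right) - 47 = 185 - 47 = 138$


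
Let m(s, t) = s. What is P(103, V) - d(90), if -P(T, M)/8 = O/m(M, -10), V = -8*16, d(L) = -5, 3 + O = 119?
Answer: 49/4 ≈ 12.250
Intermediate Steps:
O = 116 (O = -3 + 119 = 116)
V = -128
P(T, M) = -928/M
P(103, V) - d(90) = -928/(-128) - 1*(-5) = -928*(-1/128) + 5 = 29/4 + 5 = 49/4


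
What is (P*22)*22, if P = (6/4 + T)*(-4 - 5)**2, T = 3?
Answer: 176418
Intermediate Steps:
P = 729/2 (P = (6/4 + 3)*(-4 - 5)**2 = (6*(1/4) + 3)*(-9)**2 = (3/2 + 3)*81 = (9/2)*81 = 729/2 ≈ 364.50)
(P*22)*22 = ((729/2)*22)*22 = 8019*22 = 176418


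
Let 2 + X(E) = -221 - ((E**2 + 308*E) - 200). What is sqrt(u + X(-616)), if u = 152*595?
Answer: I*sqrt(99311) ≈ 315.14*I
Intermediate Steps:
u = 90440
X(E) = -23 - E**2 - 308*E (X(E) = -2 + (-221 - ((E**2 + 308*E) - 200)) = -2 + (-221 - (-200 + E**2 + 308*E)) = -2 + (-221 + (200 - E**2 - 308*E)) = -2 + (-21 - E**2 - 308*E) = -23 - E**2 - 308*E)
sqrt(u + X(-616)) = sqrt(90440 + (-23 - 1*(-616)**2 - 308*(-616))) = sqrt(90440 + (-23 - 1*379456 + 189728)) = sqrt(90440 + (-23 - 379456 + 189728)) = sqrt(90440 - 189751) = sqrt(-99311) = I*sqrt(99311)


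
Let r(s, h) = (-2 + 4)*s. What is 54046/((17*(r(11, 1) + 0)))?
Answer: 27023/187 ≈ 144.51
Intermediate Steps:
r(s, h) = 2*s
54046/((17*(r(11, 1) + 0))) = 54046/((17*(2*11 + 0))) = 54046/((17*(22 + 0))) = 54046/((17*22)) = 54046/374 = 54046*(1/374) = 27023/187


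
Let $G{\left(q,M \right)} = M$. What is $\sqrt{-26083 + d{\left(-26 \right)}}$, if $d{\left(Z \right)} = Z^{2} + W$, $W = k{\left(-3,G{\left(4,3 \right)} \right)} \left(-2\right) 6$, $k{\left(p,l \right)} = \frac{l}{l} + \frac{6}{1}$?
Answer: $i \sqrt{25491} \approx 159.66 i$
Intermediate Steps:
$k{\left(p,l \right)} = 7$ ($k{\left(p,l \right)} = 1 + 6 \cdot 1 = 1 + 6 = 7$)
$W = -84$ ($W = 7 \left(-2\right) 6 = \left(-14\right) 6 = -84$)
$d{\left(Z \right)} = -84 + Z^{2}$ ($d{\left(Z \right)} = Z^{2} - 84 = -84 + Z^{2}$)
$\sqrt{-26083 + d{\left(-26 \right)}} = \sqrt{-26083 - \left(84 - \left(-26\right)^{2}\right)} = \sqrt{-26083 + \left(-84 + 676\right)} = \sqrt{-26083 + 592} = \sqrt{-25491} = i \sqrt{25491}$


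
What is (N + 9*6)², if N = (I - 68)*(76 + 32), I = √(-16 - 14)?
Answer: 52794180 - 1574640*I*√30 ≈ 5.2794e+7 - 8.6247e+6*I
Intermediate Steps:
I = I*√30 (I = √(-30) = I*√30 ≈ 5.4772*I)
N = -7344 + 108*I*√30 (N = (I*√30 - 68)*(76 + 32) = (-68 + I*√30)*108 = -7344 + 108*I*√30 ≈ -7344.0 + 591.54*I)
(N + 9*6)² = ((-7344 + 108*I*√30) + 9*6)² = ((-7344 + 108*I*√30) + 54)² = (-7290 + 108*I*√30)²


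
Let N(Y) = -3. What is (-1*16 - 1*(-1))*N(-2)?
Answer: 45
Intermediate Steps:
(-1*16 - 1*(-1))*N(-2) = (-1*16 - 1*(-1))*(-3) = (-16 + 1)*(-3) = -15*(-3) = 45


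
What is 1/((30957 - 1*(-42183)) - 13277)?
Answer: 1/59863 ≈ 1.6705e-5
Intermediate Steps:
1/((30957 - 1*(-42183)) - 13277) = 1/((30957 + 42183) - 13277) = 1/(73140 - 13277) = 1/59863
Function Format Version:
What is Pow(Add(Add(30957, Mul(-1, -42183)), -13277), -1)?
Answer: Rational(1, 59863) ≈ 1.6705e-5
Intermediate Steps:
Pow(Add(Add(30957, Mul(-1, -42183)), -13277), -1) = Pow(Add(Add(30957, 42183), -13277), -1) = Pow(Add(73140, -13277), -1) = Pow(59863, -1) = Rational(1, 59863)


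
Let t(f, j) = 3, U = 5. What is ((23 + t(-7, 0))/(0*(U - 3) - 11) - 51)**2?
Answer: 344569/121 ≈ 2847.7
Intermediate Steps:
((23 + t(-7, 0))/(0*(U - 3) - 11) - 51)**2 = ((23 + 3)/(0*(5 - 3) - 11) - 51)**2 = (26/(0*2 - 11) - 51)**2 = (26/(0 - 11) - 51)**2 = (26/(-11) - 51)**2 = (26*(-1/11) - 51)**2 = (-26/11 - 51)**2 = (-587/11)**2 = 344569/121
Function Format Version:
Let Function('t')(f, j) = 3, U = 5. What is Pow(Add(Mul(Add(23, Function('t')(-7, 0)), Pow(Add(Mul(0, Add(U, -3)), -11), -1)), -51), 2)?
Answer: Rational(344569, 121) ≈ 2847.7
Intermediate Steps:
Pow(Add(Mul(Add(23, Function('t')(-7, 0)), Pow(Add(Mul(0, Add(U, -3)), -11), -1)), -51), 2) = Pow(Add(Mul(Add(23, 3), Pow(Add(Mul(0, Add(5, -3)), -11), -1)), -51), 2) = Pow(Add(Mul(26, Pow(Add(Mul(0, 2), -11), -1)), -51), 2) = Pow(Add(Mul(26, Pow(Add(0, -11), -1)), -51), 2) = Pow(Add(Mul(26, Pow(-11, -1)), -51), 2) = Pow(Add(Mul(26, Rational(-1, 11)), -51), 2) = Pow(Add(Rational(-26, 11), -51), 2) = Pow(Rational(-587, 11), 2) = Rational(344569, 121)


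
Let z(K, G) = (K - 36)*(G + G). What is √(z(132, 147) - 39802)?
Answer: I*√11578 ≈ 107.6*I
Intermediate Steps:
z(K, G) = 2*G*(-36 + K) (z(K, G) = (-36 + K)*(2*G) = 2*G*(-36 + K))
√(z(132, 147) - 39802) = √(2*147*(-36 + 132) - 39802) = √(2*147*96 - 39802) = √(28224 - 39802) = √(-11578) = I*√11578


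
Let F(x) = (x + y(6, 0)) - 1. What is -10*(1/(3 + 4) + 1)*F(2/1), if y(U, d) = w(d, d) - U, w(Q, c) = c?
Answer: 400/7 ≈ 57.143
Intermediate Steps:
y(U, d) = d - U
F(x) = -7 + x (F(x) = (x + (0 - 1*6)) - 1 = (x + (0 - 6)) - 1 = (x - 6) - 1 = (-6 + x) - 1 = -7 + x)
-10*(1/(3 + 4) + 1)*F(2/1) = -10*(1/(3 + 4) + 1)*(-7 + 2/1) = -10*(1/7 + 1)*(-7 + 2*1) = -10*(⅐ + 1)*(-7 + 2) = -80*(-5)/7 = -10*(-40/7) = 400/7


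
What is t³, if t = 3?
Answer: 27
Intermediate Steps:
t³ = 3³ = 27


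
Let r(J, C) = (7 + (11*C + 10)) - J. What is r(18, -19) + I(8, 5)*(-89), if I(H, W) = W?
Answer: -655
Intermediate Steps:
r(J, C) = 17 - J + 11*C (r(J, C) = (7 + (10 + 11*C)) - J = (17 + 11*C) - J = 17 - J + 11*C)
r(18, -19) + I(8, 5)*(-89) = (17 - 1*18 + 11*(-19)) + 5*(-89) = (17 - 18 - 209) - 445 = -210 - 445 = -655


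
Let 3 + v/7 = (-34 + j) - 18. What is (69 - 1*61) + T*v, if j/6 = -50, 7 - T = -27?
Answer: -84482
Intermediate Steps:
T = 34 (T = 7 - 1*(-27) = 7 + 27 = 34)
j = -300 (j = 6*(-50) = -300)
v = -2485 (v = -21 + 7*((-34 - 300) - 18) = -21 + 7*(-334 - 18) = -21 + 7*(-352) = -21 - 2464 = -2485)
(69 - 1*61) + T*v = (69 - 1*61) + 34*(-2485) = (69 - 61) - 84490 = 8 - 84490 = -84482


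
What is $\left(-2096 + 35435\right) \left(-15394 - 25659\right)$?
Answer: $-1368665967$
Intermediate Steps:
$\left(-2096 + 35435\right) \left(-15394 - 25659\right) = 33339 \left(-41053\right) = -1368665967$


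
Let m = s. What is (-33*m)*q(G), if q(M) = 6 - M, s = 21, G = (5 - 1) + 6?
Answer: 2772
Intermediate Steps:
G = 10 (G = 4 + 6 = 10)
m = 21
(-33*m)*q(G) = (-33*21)*(6 - 1*10) = -693*(6 - 10) = -693*(-4) = 2772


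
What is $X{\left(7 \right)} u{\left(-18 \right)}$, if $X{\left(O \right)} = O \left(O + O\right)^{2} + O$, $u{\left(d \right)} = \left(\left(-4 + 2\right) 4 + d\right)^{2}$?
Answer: $932204$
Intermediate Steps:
$u{\left(d \right)} = \left(-8 + d\right)^{2}$ ($u{\left(d \right)} = \left(\left(-2\right) 4 + d\right)^{2} = \left(-8 + d\right)^{2}$)
$X{\left(O \right)} = O + 4 O^{3}$ ($X{\left(O \right)} = O \left(2 O\right)^{2} + O = O 4 O^{2} + O = 4 O^{3} + O = O + 4 O^{3}$)
$X{\left(7 \right)} u{\left(-18 \right)} = \left(7 + 4 \cdot 7^{3}\right) \left(-8 - 18\right)^{2} = \left(7 + 4 \cdot 343\right) \left(-26\right)^{2} = \left(7 + 1372\right) 676 = 1379 \cdot 676 = 932204$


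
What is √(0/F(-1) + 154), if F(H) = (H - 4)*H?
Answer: √154 ≈ 12.410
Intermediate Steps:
F(H) = H*(-4 + H) (F(H) = (-4 + H)*H = H*(-4 + H))
√(0/F(-1) + 154) = √(0/((-(-4 - 1))) + 154) = √(0/((-1*(-5))) + 154) = √(0/5 + 154) = √(0*(⅕) + 154) = √(0 + 154) = √154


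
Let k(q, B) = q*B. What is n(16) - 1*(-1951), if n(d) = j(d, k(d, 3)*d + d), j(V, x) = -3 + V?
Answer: 1964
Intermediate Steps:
k(q, B) = B*q
n(d) = -3 + d
n(16) - 1*(-1951) = (-3 + 16) - 1*(-1951) = 13 + 1951 = 1964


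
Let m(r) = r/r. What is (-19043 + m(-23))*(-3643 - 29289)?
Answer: 627091144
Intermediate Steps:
m(r) = 1
(-19043 + m(-23))*(-3643 - 29289) = (-19043 + 1)*(-3643 - 29289) = -19042*(-32932) = 627091144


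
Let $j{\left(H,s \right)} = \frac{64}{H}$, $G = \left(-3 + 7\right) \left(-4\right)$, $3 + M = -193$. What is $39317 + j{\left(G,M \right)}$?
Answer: $39313$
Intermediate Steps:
$M = -196$ ($M = -3 - 193 = -196$)
$G = -16$ ($G = 4 \left(-4\right) = -16$)
$39317 + j{\left(G,M \right)} = 39317 + \frac{64}{-16} = 39317 + 64 \left(- \frac{1}{16}\right) = 39317 - 4 = 39313$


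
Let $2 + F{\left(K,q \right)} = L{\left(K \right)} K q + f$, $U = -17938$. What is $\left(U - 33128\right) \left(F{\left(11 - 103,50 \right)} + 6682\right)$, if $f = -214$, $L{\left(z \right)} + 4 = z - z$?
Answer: $-1269807156$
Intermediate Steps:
$L{\left(z \right)} = -4$ ($L{\left(z \right)} = -4 + \left(z - z\right) = -4 + 0 = -4$)
$F{\left(K,q \right)} = -216 - 4 K q$ ($F{\left(K,q \right)} = -2 + \left(- 4 K q - 214\right) = -2 - \left(214 + 4 K q\right) = -216 - 4 K q$)
$\left(U - 33128\right) \left(F{\left(11 - 103,50 \right)} + 6682\right) = \left(-17938 - 33128\right) \left(\left(-216 - 4 \left(11 - 103\right) 50\right) + 6682\right) = - 51066 \left(\left(-216 - \left(-368\right) 50\right) + 6682\right) = - 51066 \left(\left(-216 + 18400\right) + 6682\right) = - 51066 \left(18184 + 6682\right) = \left(-51066\right) 24866 = -1269807156$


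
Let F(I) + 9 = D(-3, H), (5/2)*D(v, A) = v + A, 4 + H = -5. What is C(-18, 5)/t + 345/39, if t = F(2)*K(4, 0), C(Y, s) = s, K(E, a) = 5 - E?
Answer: 7610/897 ≈ 8.4838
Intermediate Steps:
H = -9 (H = -4 - 5 = -9)
D(v, A) = 2*A/5 + 2*v/5 (D(v, A) = 2*(v + A)/5 = 2*(A + v)/5 = 2*A/5 + 2*v/5)
F(I) = -69/5 (F(I) = -9 + ((2/5)*(-9) + (2/5)*(-3)) = -9 + (-18/5 - 6/5) = -9 - 24/5 = -69/5)
t = -69/5 (t = -69*(5 - 1*4)/5 = -69*(5 - 4)/5 = -69/5*1 = -69/5 ≈ -13.800)
C(-18, 5)/t + 345/39 = 5/(-69/5) + 345/39 = 5*(-5/69) + 345*(1/39) = -25/69 + 115/13 = 7610/897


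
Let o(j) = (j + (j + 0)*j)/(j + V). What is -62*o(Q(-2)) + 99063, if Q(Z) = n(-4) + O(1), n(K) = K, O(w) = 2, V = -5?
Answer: 693565/7 ≈ 99081.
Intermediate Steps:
Q(Z) = -2 (Q(Z) = -4 + 2 = -2)
o(j) = (j + j**2)/(-5 + j) (o(j) = (j + (j + 0)*j)/(j - 5) = (j + j*j)/(-5 + j) = (j + j**2)/(-5 + j))
-62*o(Q(-2)) + 99063 = -(-124)*(1 - 2)/(-5 - 2) + 99063 = -(-124)*(-1)/(-7) + 99063 = -(-124)*(-1)*(-1)/7 + 99063 = -62*(-2/7) + 99063 = 124/7 + 99063 = 693565/7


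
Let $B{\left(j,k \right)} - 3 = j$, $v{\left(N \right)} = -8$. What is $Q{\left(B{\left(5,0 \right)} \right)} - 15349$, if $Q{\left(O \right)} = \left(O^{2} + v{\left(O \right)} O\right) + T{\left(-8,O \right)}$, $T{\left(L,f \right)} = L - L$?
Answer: $-15349$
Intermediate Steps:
$T{\left(L,f \right)} = 0$
$B{\left(j,k \right)} = 3 + j$
$Q{\left(O \right)} = O^{2} - 8 O$ ($Q{\left(O \right)} = \left(O^{2} - 8 O\right) + 0 = O^{2} - 8 O$)
$Q{\left(B{\left(5,0 \right)} \right)} - 15349 = \left(3 + 5\right) \left(-8 + \left(3 + 5\right)\right) - 15349 = 8 \left(-8 + 8\right) - 15349 = 8 \cdot 0 - 15349 = 0 - 15349 = -15349$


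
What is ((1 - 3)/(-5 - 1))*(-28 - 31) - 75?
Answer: -284/3 ≈ -94.667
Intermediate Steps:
((1 - 3)/(-5 - 1))*(-28 - 31) - 75 = -2/(-6)*(-59) - 75 = -2*(-⅙)*(-59) - 75 = (⅓)*(-59) - 75 = -59/3 - 75 = -284/3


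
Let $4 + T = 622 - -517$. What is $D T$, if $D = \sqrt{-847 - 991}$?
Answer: $1135 i \sqrt{1838} \approx 48660.0 i$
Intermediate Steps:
$T = 1135$ ($T = -4 + \left(622 - -517\right) = -4 + \left(622 + 517\right) = -4 + 1139 = 1135$)
$D = i \sqrt{1838}$ ($D = \sqrt{-1838} = i \sqrt{1838} \approx 42.872 i$)
$D T = i \sqrt{1838} \cdot 1135 = 1135 i \sqrt{1838}$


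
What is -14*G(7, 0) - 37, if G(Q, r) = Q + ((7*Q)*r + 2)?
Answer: -163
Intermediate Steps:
G(Q, r) = 2 + Q + 7*Q*r (G(Q, r) = Q + (7*Q*r + 2) = Q + (2 + 7*Q*r) = 2 + Q + 7*Q*r)
-14*G(7, 0) - 37 = -14*(2 + 7 + 7*7*0) - 37 = -14*(2 + 7 + 0) - 37 = -14*9 - 37 = -126 - 37 = -163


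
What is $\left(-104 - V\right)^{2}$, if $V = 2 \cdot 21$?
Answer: $21316$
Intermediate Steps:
$V = 42$
$\left(-104 - V\right)^{2} = \left(-104 - 42\right)^{2} = \left(-146\right)^{2} = 21316$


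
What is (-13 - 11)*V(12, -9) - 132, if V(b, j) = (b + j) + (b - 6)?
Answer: -348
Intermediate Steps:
V(b, j) = -6 + j + 2*b (V(b, j) = (b + j) + (-6 + b) = -6 + j + 2*b)
(-13 - 11)*V(12, -9) - 132 = (-13 - 11)*(-6 - 9 + 2*12) - 132 = -24*(-6 - 9 + 24) - 132 = -24*9 - 132 = -216 - 132 = -348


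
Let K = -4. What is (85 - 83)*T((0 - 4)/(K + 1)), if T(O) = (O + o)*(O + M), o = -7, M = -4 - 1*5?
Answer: 782/9 ≈ 86.889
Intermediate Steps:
M = -9 (M = -4 - 5 = -9)
T(O) = (-9 + O)*(-7 + O) (T(O) = (O - 7)*(O - 9) = (-7 + O)*(-9 + O) = (-9 + O)*(-7 + O))
(85 - 83)*T((0 - 4)/(K + 1)) = (85 - 83)*(63 + ((0 - 4)/(-4 + 1))² - 16*(0 - 4)/(-4 + 1)) = 2*(63 + (-4/(-3))² - (-64)/(-3)) = 2*(63 + (-4*(-⅓))² - (-64)*(-1)/3) = 2*(63 + (4/3)² - 16*4/3) = 2*(63 + 16/9 - 64/3) = 2*(391/9) = 782/9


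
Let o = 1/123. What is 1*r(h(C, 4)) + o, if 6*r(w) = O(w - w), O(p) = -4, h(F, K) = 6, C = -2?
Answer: -27/41 ≈ -0.65854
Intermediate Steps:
o = 1/123 ≈ 0.0081301
r(w) = -2/3 (r(w) = (1/6)*(-4) = -2/3)
1*r(h(C, 4)) + o = 1*(-2/3) + 1/123 = -2/3 + 1/123 = -27/41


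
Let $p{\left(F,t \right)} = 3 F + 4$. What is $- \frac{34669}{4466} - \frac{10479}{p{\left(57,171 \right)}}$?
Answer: $- \frac{7552327}{111650} \approx -67.643$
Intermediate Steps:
$p{\left(F,t \right)} = 4 + 3 F$
$- \frac{34669}{4466} - \frac{10479}{p{\left(57,171 \right)}} = - \frac{34669}{4466} - \frac{10479}{4 + 3 \cdot 57} = \left(-34669\right) \frac{1}{4466} - \frac{10479}{4 + 171} = - \frac{34669}{4466} - \frac{10479}{175} = - \frac{34669}{4466} - \frac{1497}{25} = - \frac{7552327}{111650}$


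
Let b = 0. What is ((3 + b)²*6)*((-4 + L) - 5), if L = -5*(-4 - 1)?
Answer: 864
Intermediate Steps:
L = 25 (L = -5*(-5) = 25)
((3 + b)²*6)*((-4 + L) - 5) = ((3 + 0)²*6)*((-4 + 25) - 5) = (3²*6)*(21 - 5) = (9*6)*16 = 54*16 = 864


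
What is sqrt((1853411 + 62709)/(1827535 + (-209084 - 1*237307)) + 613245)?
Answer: 5*sqrt(731127194566406)/172643 ≈ 783.10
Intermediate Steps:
sqrt((1853411 + 62709)/(1827535 + (-209084 - 1*237307)) + 613245) = sqrt(1916120/(1827535 + (-209084 - 237307)) + 613245) = sqrt(1916120/(1827535 - 446391) + 613245) = sqrt(1916120/1381144 + 613245) = sqrt(1916120*(1/1381144) + 613245) = sqrt(239515/172643 + 613245) = sqrt(105872696050/172643) = 5*sqrt(731127194566406)/172643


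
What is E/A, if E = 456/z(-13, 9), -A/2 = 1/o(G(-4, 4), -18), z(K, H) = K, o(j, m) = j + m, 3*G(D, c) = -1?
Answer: -4180/13 ≈ -321.54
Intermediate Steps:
G(D, c) = -⅓ (G(D, c) = (⅓)*(-1) = -⅓)
A = 6/55 (A = -2/(-⅓ - 18) = -2/(-55/3) = -2*(-3/55) = 6/55 ≈ 0.10909)
E = -456/13 (E = 456/(-13) = 456*(-1/13) = -456/13 ≈ -35.077)
E/A = -456/(13*6/55) = -456/13*55/6 = -4180/13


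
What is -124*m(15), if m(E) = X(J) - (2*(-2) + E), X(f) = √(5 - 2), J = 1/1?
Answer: 1364 - 124*√3 ≈ 1149.2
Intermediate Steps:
J = 1
X(f) = √3
m(E) = 4 + √3 - E (m(E) = √3 - (2*(-2) + E) = √3 - (-4 + E) = √3 + (4 - E) = 4 + √3 - E)
-124*m(15) = -124*(4 + √3 - 1*15) = -124*(4 + √3 - 15) = -124*(-11 + √3) = 1364 - 124*√3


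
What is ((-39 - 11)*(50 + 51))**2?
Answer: 25502500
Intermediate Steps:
((-39 - 11)*(50 + 51))**2 = (-50*101)**2 = (-5050)**2 = 25502500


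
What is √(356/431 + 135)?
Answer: √25231171/431 ≈ 11.654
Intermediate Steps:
√(356/431 + 135) = √(58541/431) = √25231171/431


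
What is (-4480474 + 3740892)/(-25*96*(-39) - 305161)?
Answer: 739582/211561 ≈ 3.4958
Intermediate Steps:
(-4480474 + 3740892)/(-25*96*(-39) - 305161) = -739582/(-2400*(-39) - 305161) = -739582/(93600 - 305161) = -739582/(-211561) = -739582*(-1/211561) = 739582/211561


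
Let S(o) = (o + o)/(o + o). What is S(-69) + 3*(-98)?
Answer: -293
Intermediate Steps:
S(o) = 1 (S(o) = (2*o)/((2*o)) = (2*o)*(1/(2*o)) = 1)
S(-69) + 3*(-98) = 1 + 3*(-98) = 1 - 294 = -293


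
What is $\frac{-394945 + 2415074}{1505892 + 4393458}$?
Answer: $\frac{2020129}{5899350} \approx 0.34243$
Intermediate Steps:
$\frac{-394945 + 2415074}{1505892 + 4393458} = \frac{2020129}{5899350}$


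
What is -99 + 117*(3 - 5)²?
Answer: 369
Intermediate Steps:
-99 + 117*(3 - 5)² = -99 + 117*(-2)² = -99 + 117*4 = -99 + 468 = 369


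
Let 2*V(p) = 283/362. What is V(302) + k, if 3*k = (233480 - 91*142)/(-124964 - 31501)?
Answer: -26845207/339841980 ≈ -0.078993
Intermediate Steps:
V(p) = 283/724 (V(p) = (283/362)/2 = (283*(1/362))/2 = (1/2)*(283/362) = 283/724)
k = -220558/469395 (k = ((233480 - 91*142)/(-124964 - 31501))/3 = ((233480 - 12922)/(-156465))/3 = (220558*(-1/156465))/3 = (1/3)*(-220558/156465) = -220558/469395 ≈ -0.46988)
V(302) + k = 283/724 - 220558/469395 = -26845207/339841980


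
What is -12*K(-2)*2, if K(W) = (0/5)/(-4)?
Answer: 0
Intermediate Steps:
K(W) = 0 (K(W) = -0/5 = -¼*0 = 0)
-12*K(-2)*2 = -12*0*2 = 0*2 = 0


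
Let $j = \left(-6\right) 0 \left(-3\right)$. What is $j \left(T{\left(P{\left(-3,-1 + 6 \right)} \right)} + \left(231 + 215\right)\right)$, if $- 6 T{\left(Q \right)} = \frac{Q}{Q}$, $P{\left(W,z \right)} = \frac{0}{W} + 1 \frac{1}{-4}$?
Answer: $0$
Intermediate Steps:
$P{\left(W,z \right)} = - \frac{1}{4}$ ($P{\left(W,z \right)} = 0 + 1 \left(- \frac{1}{4}\right) = 0 - \frac{1}{4} = - \frac{1}{4}$)
$j = 0$ ($j = 0 \left(-3\right) = 0$)
$T{\left(Q \right)} = - \frac{1}{6}$ ($T{\left(Q \right)} = - \frac{Q \frac{1}{Q}}{6} = \left(- \frac{1}{6}\right) 1 = - \frac{1}{6}$)
$j \left(T{\left(P{\left(-3,-1 + 6 \right)} \right)} + \left(231 + 215\right)\right) = 0 \left(- \frac{1}{6} + \left(231 + 215\right)\right) = 0 \left(- \frac{1}{6} + 446\right) = 0 \cdot \frac{2675}{6} = 0$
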